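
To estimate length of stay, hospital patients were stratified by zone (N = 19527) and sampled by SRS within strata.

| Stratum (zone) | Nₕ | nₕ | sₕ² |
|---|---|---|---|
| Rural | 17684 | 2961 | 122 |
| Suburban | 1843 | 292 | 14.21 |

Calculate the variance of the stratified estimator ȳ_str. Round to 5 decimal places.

0.02850

Var(ȳ_str) = Σₕ Wₕ²(1 − fₕ)sₕ²/nₕ with Wₕ = Nₕ/N, N = 19527.
Rural: Wₕ = 0.90561786; term = 0.90561786²·(1 − 0.16743949)·122/2961 = 0.028133722.
Suburban: Wₕ = 0.09438214; term = 0.09438214²·(1 − 0.15843733)·14.21/292 = 3.6481888 × 10^-4.
Sum = 0.028498541.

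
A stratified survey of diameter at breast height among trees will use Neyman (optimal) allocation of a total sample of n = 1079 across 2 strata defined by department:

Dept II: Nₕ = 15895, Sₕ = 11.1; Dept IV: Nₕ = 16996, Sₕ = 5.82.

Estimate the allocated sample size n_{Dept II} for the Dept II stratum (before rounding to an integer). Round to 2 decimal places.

691.38

Neyman allocation: nₕ = n·NₕSₕ / Σⱼ NⱼSⱼ.
Σ NⱼSⱼ = 15895·11.1 + 16996·5.82 = 275351.22.
n_{Dept II} = 1079·15895·11.1 / 275351.22 = 691.38.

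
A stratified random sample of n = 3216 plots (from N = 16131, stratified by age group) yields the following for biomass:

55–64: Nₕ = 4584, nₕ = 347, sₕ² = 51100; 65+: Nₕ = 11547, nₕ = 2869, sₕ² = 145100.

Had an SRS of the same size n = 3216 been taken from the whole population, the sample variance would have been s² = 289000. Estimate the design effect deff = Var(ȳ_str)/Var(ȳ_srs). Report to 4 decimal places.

Var(ȳ_str) = Σ Wₕ²(1−fₕ)sₕ²/nₕ with Wₕ = Nₕ/16131:
  55–64: (4584/16131)²·(1−347/4584)·51100/347 = 10.991878
  65+: (11547/16131)²·(1−2869/11547)·145100/2869 = 19.476149
  → Var(ȳ_str) = 30.468027.
Var(ȳ_srs) = (1 − 3216/16131)·289000/3216 = 71.94737.
deff = 30.468027 / 71.94737 = 0.4235.

0.4235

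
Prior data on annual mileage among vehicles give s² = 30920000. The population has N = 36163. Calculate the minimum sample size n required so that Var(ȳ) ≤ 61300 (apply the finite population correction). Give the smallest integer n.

Without fpc, n₀ = s²/D = 30920000/61300 = 504.4046.
With fpc, (1 − n/N)·s²/n ≤ D requires n ≥ n₀/(1 + n₀/N) = 504.4046/(1 + 504.4046/36163) = 497.4659.
Rounding up, n = 498.

498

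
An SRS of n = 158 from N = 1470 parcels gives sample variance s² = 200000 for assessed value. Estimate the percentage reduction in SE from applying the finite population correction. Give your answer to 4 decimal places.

5.5269

f = n/N = 158/1470 = 0.10748299.
SE_no-fpc = √(s²/n) = 35.578403; SE_fpc = √((1−f)s²/n) = 33.612027.
Ratio = √(1−f) = 0.94473118. Reduction = 100·(1 − 0.94473118) = 5.5269%.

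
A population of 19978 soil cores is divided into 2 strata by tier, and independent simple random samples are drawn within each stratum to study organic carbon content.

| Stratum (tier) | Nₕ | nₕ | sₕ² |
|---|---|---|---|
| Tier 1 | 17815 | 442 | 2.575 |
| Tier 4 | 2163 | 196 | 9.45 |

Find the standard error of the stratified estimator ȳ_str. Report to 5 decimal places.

0.07093

Var(ȳ_str) = Σₕ Wₕ²(1 − fₕ)sₕ²/nₕ with Wₕ = Nₕ/N, N = 19978.
Tier 1: Wₕ = 0.89173090; term = 0.89173090²·(1 − 0.02481055)·2.575/442 = 0.0045176397.
Tier 4: Wₕ = 0.10826910; term = 0.10826910²·(1 − 0.09061489)·9.45/196 = 5.1396388 × 10^-4.
Sum = 0.0050316036.
SE = √(0.0050316036) = 0.07093.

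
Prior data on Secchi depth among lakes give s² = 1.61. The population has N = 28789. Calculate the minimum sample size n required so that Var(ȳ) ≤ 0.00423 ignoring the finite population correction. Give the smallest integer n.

Without fpc, n₀ = s²/D = 1.61/0.00423 = 380.6147.
Rounding up, n = 381.

381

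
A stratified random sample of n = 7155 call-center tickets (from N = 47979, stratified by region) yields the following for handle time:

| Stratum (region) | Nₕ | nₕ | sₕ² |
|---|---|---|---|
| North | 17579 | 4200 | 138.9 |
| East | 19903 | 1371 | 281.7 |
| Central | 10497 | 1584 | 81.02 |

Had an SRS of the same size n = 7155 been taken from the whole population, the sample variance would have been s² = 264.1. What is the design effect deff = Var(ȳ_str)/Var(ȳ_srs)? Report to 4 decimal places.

1.2220

Var(ȳ_str) = Σ Wₕ²(1−fₕ)sₕ²/nₕ with Wₕ = Nₕ/47979:
  North: (17579/47979)²·(1−4200/17579)·138.9/4200 = 0.0033788459
  East: (19903/47979)²·(1−1371/19903)·281.7/1371 = 0.032922124
  Central: (10497/47979)²·(1−1584/10497)·81.02/1584 = 0.002078853
  → Var(ȳ_str) = 0.038379823.
Var(ȳ_srs) = (1 − 7155/47979)·264.1/7155 = 0.031406759.
deff = 0.038379823 / 0.031406759 = 1.2220.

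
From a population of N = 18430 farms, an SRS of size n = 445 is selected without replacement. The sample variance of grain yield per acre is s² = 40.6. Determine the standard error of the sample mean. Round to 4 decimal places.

0.2984

Under SRS without replacement, Var(ȳ) = (1 − f)·s²/n with f = n/N = 445/18430 = 0.02414542.
Var(ȳ) = (1 − 0.02414542)·40.6/445 = 0.97585458·0.091235955 = 0.089033025.
SE(ȳ) = √(0.089033025) = 0.2984.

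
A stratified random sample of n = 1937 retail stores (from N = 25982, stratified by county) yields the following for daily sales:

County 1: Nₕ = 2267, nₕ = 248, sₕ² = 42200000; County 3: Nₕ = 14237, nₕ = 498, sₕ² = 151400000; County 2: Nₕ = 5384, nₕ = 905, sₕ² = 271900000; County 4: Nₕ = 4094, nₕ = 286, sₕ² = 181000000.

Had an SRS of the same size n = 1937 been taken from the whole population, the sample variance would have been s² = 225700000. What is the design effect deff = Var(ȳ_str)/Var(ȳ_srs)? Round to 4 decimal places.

Var(ȳ_str) = Σ Wₕ²(1−fₕ)sₕ²/nₕ with Wₕ = Nₕ/25982:
  County 1: (2267/25982)²·(1−248/2267)·42200000/248 = 1153.7281
  County 3: (14237/25982)²·(1−498/14237)·151400000/498 = 88089.67
  County 2: (5384/25982)²·(1−905/5384)·271900000/905 = 10732.517
  County 4: (4094/25982)²·(1−286/4094)·181000000/286 = 14615.449
  → Var(ȳ_str) = 114591.36.
Var(ȳ_srs) = (1 − 1937/25982)·225700000/1937 = 107833.61.
deff = 114591.36 / 107833.61 = 1.0627.

1.0627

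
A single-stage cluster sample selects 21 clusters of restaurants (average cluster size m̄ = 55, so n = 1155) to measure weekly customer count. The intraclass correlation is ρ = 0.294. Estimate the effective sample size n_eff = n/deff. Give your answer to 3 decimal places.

deff = 1 + (55 − 1)·0.294 = 1 + 15.876 = 16.876.
n_eff = 1155 / 16.876 = 68.440.

68.440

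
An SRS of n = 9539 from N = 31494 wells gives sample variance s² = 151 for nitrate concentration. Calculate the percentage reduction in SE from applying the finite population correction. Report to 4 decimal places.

16.5065

f = n/N = 9539/31494 = 0.30288309.
SE_no-fpc = √(s²/n) = 0.12581634; SE_fpc = √((1−f)s²/n) = 0.1050485.
Ratio = √(1−f) = 0.83493527. Reduction = 100·(1 − 0.83493527) = 16.5065%.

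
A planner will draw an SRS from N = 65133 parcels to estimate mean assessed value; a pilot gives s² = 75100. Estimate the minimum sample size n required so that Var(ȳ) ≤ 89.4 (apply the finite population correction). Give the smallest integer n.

830

Without fpc, n₀ = s²/D = 75100/89.4 = 840.0447.
With fpc, (1 − n/N)·s²/n ≤ D requires n ≥ n₀/(1 + n₀/N) = 840.0447/(1 + 840.0447/65133) = 829.3483.
Rounding up, n = 830.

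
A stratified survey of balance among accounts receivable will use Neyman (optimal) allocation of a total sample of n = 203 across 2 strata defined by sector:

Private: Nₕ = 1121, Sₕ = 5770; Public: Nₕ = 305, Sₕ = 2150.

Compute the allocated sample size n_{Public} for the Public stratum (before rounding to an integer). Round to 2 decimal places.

18.69

Neyman allocation: nₕ = n·NₕSₕ / Σⱼ NⱼSⱼ.
Σ NⱼSⱼ = 1121·5770 + 305·2150 = 7.12392 × 10^6.
n_{Public} = 203·305·2150 / (7.12392 × 10^6) = 18.69.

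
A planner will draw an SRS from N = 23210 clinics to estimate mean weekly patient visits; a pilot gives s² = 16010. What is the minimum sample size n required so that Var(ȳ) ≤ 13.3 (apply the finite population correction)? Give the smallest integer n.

1145

Without fpc, n₀ = s²/D = 16010/13.3 = 1203.7594.
With fpc, (1 − n/N)·s²/n ≤ D requires n ≥ n₀/(1 + n₀/N) = 1203.7594/(1 + 1203.7594/23210) = 1144.4061.
Rounding up, n = 1145.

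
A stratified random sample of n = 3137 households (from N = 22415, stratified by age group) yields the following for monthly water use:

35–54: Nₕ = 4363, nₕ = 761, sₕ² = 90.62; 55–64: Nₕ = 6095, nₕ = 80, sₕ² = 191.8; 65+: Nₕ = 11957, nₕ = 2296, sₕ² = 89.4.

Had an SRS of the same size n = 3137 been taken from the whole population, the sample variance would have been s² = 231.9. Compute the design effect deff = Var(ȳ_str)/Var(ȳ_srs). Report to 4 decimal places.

2.9510

Var(ȳ_str) = Σ Wₕ²(1−fₕ)sₕ²/nₕ with Wₕ = Nₕ/22415:
  35–54: (4363/22415)²·(1−761/4363)·90.62/761 = 0.003724696
  55–64: (6095/22415)²·(1−80/6095)·191.8/80 = 0.17494054
  65+: (11957/22415)²·(1−2296/11957)·89.4/2296 = 0.0089522553
  → Var(ȳ_str) = 0.18761749.
Var(ȳ_srs) = (1 − 3137/22415)·231.9/3137 = 0.063578381.
deff = 0.18761749 / 0.063578381 = 2.9510.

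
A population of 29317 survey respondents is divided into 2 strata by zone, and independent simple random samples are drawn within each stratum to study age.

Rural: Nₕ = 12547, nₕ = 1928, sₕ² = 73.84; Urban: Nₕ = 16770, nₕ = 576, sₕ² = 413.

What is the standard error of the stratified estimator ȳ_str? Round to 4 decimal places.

0.4822

Var(ȳ_str) = Σₕ Wₕ²(1 − fₕ)sₕ²/nₕ with Wₕ = Nₕ/N, N = 29317.
Rural: Wₕ = 0.42797694; term = 0.42797694²·(1 − 0.15366223)·73.84/1928 = 0.0059370284.
Urban: Wₕ = 0.57202306; term = 0.57202306²·(1 − 0.03434705)·413/576 = 0.22655607.
Sum = 0.2324931.
SE = √(0.2324931) = 0.4822.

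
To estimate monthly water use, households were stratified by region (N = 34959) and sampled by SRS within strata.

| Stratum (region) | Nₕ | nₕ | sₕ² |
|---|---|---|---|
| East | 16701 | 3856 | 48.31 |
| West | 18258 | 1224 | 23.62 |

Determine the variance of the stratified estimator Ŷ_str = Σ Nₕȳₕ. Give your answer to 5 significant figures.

Var(Ŷ_str) = Σₕ Nₕ²(1 − fₕ)sₕ²/nₕ.
East: 16701²·(1 − 3856/16701)·48.31/3856 = 2.687674 × 10^6.
West: 18258²·(1 − 1224/18258)·23.62/1224 = 6.0016176 × 10^6.
Sum = 8.6892916 × 10^6.

8.6893 × 10^6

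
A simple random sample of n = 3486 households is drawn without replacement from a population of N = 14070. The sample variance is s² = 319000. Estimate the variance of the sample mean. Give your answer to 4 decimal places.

Under SRS without replacement, Var(ȳ) = (1 − f)·s²/n with f = n/N = 3486/14070 = 0.24776119.
Var(ȳ) = (1 − 0.24776119)·319000/3486 = 0.75223881·91.508893 = 68.83654.

68.8365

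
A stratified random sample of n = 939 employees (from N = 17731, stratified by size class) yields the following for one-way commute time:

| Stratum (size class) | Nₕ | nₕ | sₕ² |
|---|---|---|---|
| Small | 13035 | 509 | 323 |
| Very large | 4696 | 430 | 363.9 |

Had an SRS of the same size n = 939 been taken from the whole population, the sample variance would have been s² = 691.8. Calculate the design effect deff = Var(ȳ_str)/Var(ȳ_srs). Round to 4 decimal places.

Var(ȳ_str) = Σ Wₕ²(1−fₕ)sₕ²/nₕ with Wₕ = Nₕ/17731:
  Small: (13035/17731)²·(1−509/13035)·323/509 = 0.32956549
  Very large: (4696/17731)²·(1−430/4696)·363.9/430 = 0.053925736
  → Var(ȳ_str) = 0.38349123.
Var(ȳ_srs) = (1 − 939/17731)·691.8/939 = 0.6977248.
deff = 0.38349123 / 0.6977248 = 0.5496.

0.5496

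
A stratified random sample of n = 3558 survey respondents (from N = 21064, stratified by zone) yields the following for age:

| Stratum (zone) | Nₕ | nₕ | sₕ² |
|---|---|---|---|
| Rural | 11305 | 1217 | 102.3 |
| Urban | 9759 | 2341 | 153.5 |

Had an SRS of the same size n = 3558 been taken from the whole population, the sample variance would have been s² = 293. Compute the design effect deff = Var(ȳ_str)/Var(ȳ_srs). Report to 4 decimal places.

Var(ȳ_str) = Σ Wₕ²(1−fₕ)sₕ²/nₕ with Wₕ = Nₕ/21064:
  Rural: (11305/21064)²·(1−1217/11305)·102.3/1217 = 0.02160623
  Urban: (9759/21064)²·(1−2341/9759)·153.5/2341 = 0.010698365
  → Var(ȳ_str) = 0.032304595.
Var(ȳ_srs) = (1 − 3558/21064)·293/3558 = 0.068439646.
deff = 0.032304595 / 0.068439646 = 0.4720.

0.4720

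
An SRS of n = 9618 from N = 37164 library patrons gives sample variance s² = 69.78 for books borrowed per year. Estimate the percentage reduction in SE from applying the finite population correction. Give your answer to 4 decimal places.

f = n/N = 9618/37164 = 0.25879884.
SE_no-fpc = √(s²/n) = 0.085177148; SE_fpc = √((1−f)s²/n) = 0.073331597.
Ratio = √(1−f) = 0.86093041. Reduction = 100·(1 − 0.86093041) = 13.9070%.

13.9070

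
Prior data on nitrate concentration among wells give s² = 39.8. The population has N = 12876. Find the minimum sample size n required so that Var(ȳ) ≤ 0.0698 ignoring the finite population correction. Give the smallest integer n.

Without fpc, n₀ = s²/D = 39.8/0.0698 = 570.2006.
Rounding up, n = 571.

571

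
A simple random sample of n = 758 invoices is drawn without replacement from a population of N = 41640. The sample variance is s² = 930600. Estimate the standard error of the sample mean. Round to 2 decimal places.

34.72

Under SRS without replacement, Var(ȳ) = (1 − f)·s²/n with f = n/N = 758/41640 = 0.01820365.
Var(ȳ) = (1 − 0.01820365)·930600/758 = 0.98179635·1227.7045 = 1205.3558.
SE(ȳ) = √(1205.3558) = 34.72.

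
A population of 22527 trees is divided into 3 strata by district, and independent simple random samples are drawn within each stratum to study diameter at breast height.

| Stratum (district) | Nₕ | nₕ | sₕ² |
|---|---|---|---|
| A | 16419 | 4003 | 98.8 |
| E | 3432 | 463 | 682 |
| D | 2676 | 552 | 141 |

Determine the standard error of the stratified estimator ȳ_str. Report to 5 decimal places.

0.20580

Var(ȳ_str) = Σₕ Wₕ²(1 − fₕ)sₕ²/nₕ with Wₕ = Nₕ/N, N = 22527.
A: Wₕ = 0.72885870; term = 0.72885870²·(1 − 0.24380291)·98.8/4003 = 0.0099150074.
E: Wₕ = 0.15235051; term = 0.15235051²·(1 − 0.13490676)·682/463 = 0.029577001.
D: Wₕ = 0.11879078; term = 0.11879078²·(1 − 0.20627803)·141/552 = 0.0028609742.
Sum = 0.042352983.
SE = √(0.042352983) = 0.20580.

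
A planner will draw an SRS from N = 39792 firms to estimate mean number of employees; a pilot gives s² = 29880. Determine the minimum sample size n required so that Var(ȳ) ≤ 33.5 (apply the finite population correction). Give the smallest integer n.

873

Without fpc, n₀ = s²/D = 29880/33.5 = 891.9403.
With fpc, (1 − n/N)·s²/n ≤ D requires n ≥ n₀/(1 + n₀/N) = 891.9403/(1 + 891.9403/39792) = 872.3857.
Rounding up, n = 873.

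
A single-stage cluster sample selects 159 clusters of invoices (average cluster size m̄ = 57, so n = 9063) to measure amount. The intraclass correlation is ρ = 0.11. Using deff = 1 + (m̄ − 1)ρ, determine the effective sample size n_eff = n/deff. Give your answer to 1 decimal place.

1265.8

deff = 1 + (57 − 1)·0.11 = 1 + 6.16 = 7.16.
n_eff = 9063 / 7.16 = 1265.8.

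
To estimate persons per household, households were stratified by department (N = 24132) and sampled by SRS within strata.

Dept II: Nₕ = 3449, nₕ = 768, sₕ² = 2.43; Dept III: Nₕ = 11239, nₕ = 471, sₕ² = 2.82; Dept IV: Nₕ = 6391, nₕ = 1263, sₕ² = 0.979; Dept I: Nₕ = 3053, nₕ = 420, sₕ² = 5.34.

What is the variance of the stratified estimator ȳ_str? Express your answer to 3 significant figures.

Var(ȳ_str) = Σₕ Wₕ²(1 − fₕ)sₕ²/nₕ with Wₕ = Nₕ/N, N = 24132.
Dept II: Wₕ = 0.14292226; term = 0.14292226²·(1 − 0.22267324)·2.43/768 = 5.0239861 × 10^-5.
Dept III: Wₕ = 0.46573015; term = 0.46573015²·(1 − 0.04190764)·2.82/471 = 0.0012442404.
Dept IV: Wₕ = 0.26483507; term = 0.26483507²·(1 − 0.19762166)·0.979/1263 = 4.3622399 × 10^-5.
Dept I: Wₕ = 0.12651251; term = 0.12651251²·(1 − 0.13756960)·5.34/420 = 1.7550237 × 10^-4.
Sum = 0.001513605.

0.00151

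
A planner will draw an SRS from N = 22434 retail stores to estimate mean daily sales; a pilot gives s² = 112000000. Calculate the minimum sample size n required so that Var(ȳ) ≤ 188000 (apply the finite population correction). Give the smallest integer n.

581

Without fpc, n₀ = s²/D = 112000000/188000 = 595.7447.
With fpc, (1 − n/N)·s²/n ≤ D requires n ≥ n₀/(1 + n₀/N) = 595.7447/(1 + 595.7447/22434) = 580.3337.
Rounding up, n = 581.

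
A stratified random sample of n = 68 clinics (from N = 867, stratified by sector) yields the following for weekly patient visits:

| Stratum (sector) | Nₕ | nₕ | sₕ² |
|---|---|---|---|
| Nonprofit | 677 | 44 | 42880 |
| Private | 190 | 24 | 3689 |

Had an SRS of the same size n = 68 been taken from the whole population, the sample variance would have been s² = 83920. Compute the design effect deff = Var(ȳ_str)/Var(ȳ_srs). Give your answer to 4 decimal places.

0.4942

Var(ȳ_str) = Σ Wₕ²(1−fₕ)sₕ²/nₕ with Wₕ = Nₕ/867:
  Nonprofit: (677/867)²·(1−44/677)·42880/44 = 555.59238
  Private: (190/867)²·(1−24/190)·3689/24 = 6.4494237
  → Var(ȳ_str) = 562.0418.
Var(ȳ_srs) = (1 − 68/867)·83920/68 = 1137.3241.
deff = 562.0418 / 1137.3241 = 0.4942.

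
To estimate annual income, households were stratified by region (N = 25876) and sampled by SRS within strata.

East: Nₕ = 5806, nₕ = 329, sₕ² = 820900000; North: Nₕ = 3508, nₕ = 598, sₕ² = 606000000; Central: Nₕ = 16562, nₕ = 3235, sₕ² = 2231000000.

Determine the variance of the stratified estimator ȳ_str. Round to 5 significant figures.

361290

Var(ȳ_str) = Σₕ Wₕ²(1 − fₕ)sₕ²/nₕ with Wₕ = Nₕ/N, N = 25876.
East: Wₕ = 0.22437780; term = 0.22437780²·(1 − 0.05666552)·820900000/329 = 118500.41.
North: Wₕ = 0.13556964; term = 0.13556964²·(1 − 0.17046750)·606000000/598 = 15450.044.
Central: Wₕ = 0.64005256; term = 0.64005256²·(1 − 0.19532665)·2231000000/3235 = 227340.17.
Sum = 361290.62.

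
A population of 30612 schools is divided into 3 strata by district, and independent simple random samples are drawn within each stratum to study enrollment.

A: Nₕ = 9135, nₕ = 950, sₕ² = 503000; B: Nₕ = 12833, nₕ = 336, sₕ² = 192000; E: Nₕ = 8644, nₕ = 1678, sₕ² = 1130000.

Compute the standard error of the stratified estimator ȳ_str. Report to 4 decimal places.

Var(ȳ_str) = Σₕ Wₕ²(1 − fₕ)sₕ²/nₕ with Wₕ = Nₕ/N, N = 30612.
A: Wₕ = 0.29841239; term = 0.29841239²·(1 − 0.10399562)·503000/950 = 42.246254.
B: Wₕ = 0.41921469; term = 0.41921469²·(1 − 0.02618250)·192000/336 = 97.794067.
E: Wₕ = 0.28237293; term = 0.28237293²·(1 − 0.19412309)·1130000/1678 = 43.271436.
Sum = 183.31176.
SE = √(183.31176) = 13.5393.

13.5393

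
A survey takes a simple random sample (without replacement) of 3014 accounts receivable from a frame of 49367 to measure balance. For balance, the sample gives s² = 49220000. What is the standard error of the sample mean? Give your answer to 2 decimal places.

123.83

Under SRS without replacement, Var(ȳ) = (1 − f)·s²/n with f = n/N = 3014/49367 = 0.06105293.
Var(ȳ) = (1 − 0.06105293)·49220000/3014 = 0.93894707·16330.458 = 15333.436.
SE(ȳ) = √(15333.436) = 123.83.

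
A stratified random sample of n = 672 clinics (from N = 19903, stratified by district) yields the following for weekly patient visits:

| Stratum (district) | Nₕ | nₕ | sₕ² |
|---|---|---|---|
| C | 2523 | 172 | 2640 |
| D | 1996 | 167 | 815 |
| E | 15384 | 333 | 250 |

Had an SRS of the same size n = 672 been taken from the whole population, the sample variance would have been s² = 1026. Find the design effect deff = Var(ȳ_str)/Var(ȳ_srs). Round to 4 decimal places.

Var(ȳ_str) = Σ Wₕ²(1−fₕ)sₕ²/nₕ with Wₕ = Nₕ/19903:
  C: (2523/19903)²·(1−172/2523)·2640/172 = 0.22983082
  D: (1996/19903)²·(1−167/1996)·815/167 = 0.044975738
  E: (15384/19903)²·(1−333/15384)·250/333 = 0.43882698
  → Var(ȳ_str) = 0.71363354.
Var(ȳ_srs) = (1 − 672/19903)·1026/672 = 1.4752357.
deff = 0.71363354 / 1.4752357 = 0.4837.

0.4837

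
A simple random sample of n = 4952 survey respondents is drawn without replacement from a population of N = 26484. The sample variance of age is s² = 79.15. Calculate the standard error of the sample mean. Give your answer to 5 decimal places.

0.11399

Under SRS without replacement, Var(ȳ) = (1 − f)·s²/n with f = n/N = 4952/26484 = 0.18698082.
Var(ȳ) = (1 − 0.18698082)·79.15/4952 = 0.81301918·0.015983441 = 0.012994844.
SE(ȳ) = √(0.012994844) = 0.11399.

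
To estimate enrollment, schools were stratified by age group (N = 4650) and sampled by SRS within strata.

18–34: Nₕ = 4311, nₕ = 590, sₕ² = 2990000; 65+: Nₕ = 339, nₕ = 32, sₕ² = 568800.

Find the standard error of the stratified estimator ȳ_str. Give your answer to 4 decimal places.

62.0100

Var(ȳ_str) = Σₕ Wₕ²(1 − fₕ)sₕ²/nₕ with Wₕ = Nₕ/N, N = 4650.
18–34: Wₕ = 0.92709677; term = 0.92709677²·(1 − 0.13685920)·2990000/590 = 3759.6807.
65+: Wₕ = 0.07290323; term = 0.07290323²·(1 − 0.09439528)·568800/32 = 85.554287.
Sum = 3845.235.
SE = √(3845.235) = 62.0100.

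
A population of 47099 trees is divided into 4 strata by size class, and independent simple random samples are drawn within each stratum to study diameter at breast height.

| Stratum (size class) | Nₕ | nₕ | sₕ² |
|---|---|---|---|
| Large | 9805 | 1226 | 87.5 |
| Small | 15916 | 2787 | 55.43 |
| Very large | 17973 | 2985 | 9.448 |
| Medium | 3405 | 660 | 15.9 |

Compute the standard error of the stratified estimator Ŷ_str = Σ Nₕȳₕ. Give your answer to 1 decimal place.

Var(Ŷ_str) = Σₕ Nₕ²(1 − fₕ)sₕ²/nₕ.
Large: 9805²·(1 − 1226/9805)·87.5/1226 = 6.0034631 × 10^6.
Small: 15916²·(1 − 2787/15916)·55.43/2787 = 4.1559804 × 10^6.
Very large: 17973²·(1 − 2985/17973)·9.448/2985 = 852628.43.
Medium: 3405²·(1 − 660/3405)·15.9/660 = 225171.1.
Sum = 1.1237243 × 10^7.
SE = √(1.1237243 × 10^7) = 3352.2.

3352.2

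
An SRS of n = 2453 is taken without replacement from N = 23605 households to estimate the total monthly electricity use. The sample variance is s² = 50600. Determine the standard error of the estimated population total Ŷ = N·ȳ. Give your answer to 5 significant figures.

Var(Ŷ) = N²·Var(ȳ) = N²·(1 − n/N)·s²/n.
f = 2453/23605 = 0.10391866; Var(ȳ) = 0.89608134·50600/2453 = 18.484189.
Var(Ŷ) = 23605² · 18.484189 = 1.0299317 × 10^10.
SE(Ŷ) = √(1.0299317 × 10^10) = 101490.

101490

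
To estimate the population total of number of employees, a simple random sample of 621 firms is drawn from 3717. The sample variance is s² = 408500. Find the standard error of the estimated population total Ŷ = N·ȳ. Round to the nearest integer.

87006

Var(Ŷ) = N²·Var(ȳ) = N²·(1 − n/N)·s²/n.
f = 621/3717 = 0.16707022; Var(ȳ) = 0.83292978·408500/621 = 547.90953.
Var(Ŷ) = 3717² · 547.90953 = 7.5699668 × 10^9.
SE(Ŷ) = √(7.5699668 × 10^9) = 87006.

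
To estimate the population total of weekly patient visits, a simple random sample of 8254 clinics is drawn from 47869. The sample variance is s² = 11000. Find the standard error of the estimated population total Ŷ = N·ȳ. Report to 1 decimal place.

50271.4

Var(Ŷ) = N²·Var(ȳ) = N²·(1 − n/N)·s²/n.
f = 8254/47869 = 0.17242892; Var(ȳ) = 0.82757108·11000/8254 = 1.1028934.
Var(Ŷ) = 47869² · 1.1028934 = 2.5272153 × 10^9.
SE(Ŷ) = √(2.5272153 × 10^9) = 50271.4.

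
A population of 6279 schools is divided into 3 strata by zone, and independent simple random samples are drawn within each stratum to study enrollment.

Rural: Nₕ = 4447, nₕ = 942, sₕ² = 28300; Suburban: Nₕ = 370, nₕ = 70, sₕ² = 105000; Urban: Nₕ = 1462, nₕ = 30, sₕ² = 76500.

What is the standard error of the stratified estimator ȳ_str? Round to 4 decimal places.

Var(ȳ_str) = Σₕ Wₕ²(1 − fₕ)sₕ²/nₕ with Wₕ = Nₕ/N, N = 6279.
Rural: Wₕ = 0.70823380; term = 0.70823380²·(1 − 0.21182820)·28300/942 = 11.877081.
Suburban: Wₕ = 0.05892658; term = 0.05892658²·(1 − 0.18918919)·105000/70 = 4.2231185.
Urban: Wₕ = 0.23283962; term = 0.23283962²·(1 − 0.02051984)·76500/30 = 135.40965.
Sum = 151.50985.
SE = √(151.50985) = 12.3089.

12.3089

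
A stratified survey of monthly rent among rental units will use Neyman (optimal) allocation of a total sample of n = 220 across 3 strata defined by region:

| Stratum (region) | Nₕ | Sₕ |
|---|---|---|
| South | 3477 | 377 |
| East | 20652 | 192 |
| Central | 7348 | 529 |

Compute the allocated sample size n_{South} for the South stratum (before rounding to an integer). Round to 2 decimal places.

Neyman allocation: nₕ = n·NₕSₕ / Σⱼ NⱼSⱼ.
Σ NⱼSⱼ = 3477·377 + 20652·192 + 7348·529 = 9.163105 × 10^6.
n_{South} = 220·3477·377 / (9.163105 × 10^6) = 31.47.

31.47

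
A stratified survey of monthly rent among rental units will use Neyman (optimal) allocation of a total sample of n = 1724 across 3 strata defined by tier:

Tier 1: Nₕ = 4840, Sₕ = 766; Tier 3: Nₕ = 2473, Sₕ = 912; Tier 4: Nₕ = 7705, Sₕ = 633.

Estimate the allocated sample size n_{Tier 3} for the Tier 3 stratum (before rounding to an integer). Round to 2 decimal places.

358.69

Neyman allocation: nₕ = n·NₕSₕ / Σⱼ NⱼSⱼ.
Σ NⱼSⱼ = 4840·766 + 2473·912 + 7705·633 = 1.0840081 × 10^7.
n_{Tier 3} = 1724·2473·912 / (1.0840081 × 10^7) = 358.69.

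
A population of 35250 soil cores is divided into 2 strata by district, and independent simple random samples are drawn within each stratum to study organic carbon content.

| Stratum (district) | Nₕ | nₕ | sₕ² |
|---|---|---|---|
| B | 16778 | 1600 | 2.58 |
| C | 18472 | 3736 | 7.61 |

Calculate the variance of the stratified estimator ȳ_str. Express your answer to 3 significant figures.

Var(ȳ_str) = Σₕ Wₕ²(1 − fₕ)sₕ²/nₕ with Wₕ = Nₕ/N, N = 35250.
B: Wₕ = 0.47597163; term = 0.47597163²·(1 − 0.09536298)·2.58/1600 = 3.3047318 × 10^-4.
C: Wₕ = 0.52402837; term = 0.52402837²·(1 − 0.20225206)·7.61/3736 = 4.4622416 × 10^-4.
Sum = 7.7669734 × 10^-4.

7.77 × 10^-4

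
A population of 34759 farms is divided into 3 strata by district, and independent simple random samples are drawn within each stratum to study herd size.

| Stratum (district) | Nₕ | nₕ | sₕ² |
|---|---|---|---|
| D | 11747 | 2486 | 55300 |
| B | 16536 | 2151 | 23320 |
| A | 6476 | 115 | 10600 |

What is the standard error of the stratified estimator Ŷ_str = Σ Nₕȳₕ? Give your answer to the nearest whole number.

93786

Var(Ŷ_str) = Σₕ Nₕ²(1 − fₕ)sₕ²/nₕ.
D: 11747²·(1 − 2486/11747)·55300/2486 = 2.4199637 × 10^9.
B: 16536²·(1 − 2151/16536)·23320/2151 = 2.5788642 × 10^9.
A: 6476²·(1 − 115/6476)·10600/115 = 3.7969971 × 10^9.
Sum = 8.795825 × 10^9.
SE = √(8.795825 × 10^9) = 93786.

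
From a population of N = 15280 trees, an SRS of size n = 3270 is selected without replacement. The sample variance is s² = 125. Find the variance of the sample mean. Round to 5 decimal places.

0.03005

Under SRS without replacement, Var(ȳ) = (1 − f)·s²/n with f = n/N = 3270/15280 = 0.21400524.
Var(ȳ) = (1 − 0.21400524)·125/3270 = 0.78599476·0.0382263 = 0.030045671.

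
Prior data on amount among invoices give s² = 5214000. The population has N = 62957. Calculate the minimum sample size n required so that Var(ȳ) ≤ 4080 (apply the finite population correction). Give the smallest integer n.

Without fpc, n₀ = s²/D = 5214000/4080 = 1277.9412.
With fpc, (1 − n/N)·s²/n ≤ D requires n ≥ n₀/(1 + n₀/N) = 1277.9412/(1 + 1277.9412/62957) = 1252.5168.
Rounding up, n = 1253.

1253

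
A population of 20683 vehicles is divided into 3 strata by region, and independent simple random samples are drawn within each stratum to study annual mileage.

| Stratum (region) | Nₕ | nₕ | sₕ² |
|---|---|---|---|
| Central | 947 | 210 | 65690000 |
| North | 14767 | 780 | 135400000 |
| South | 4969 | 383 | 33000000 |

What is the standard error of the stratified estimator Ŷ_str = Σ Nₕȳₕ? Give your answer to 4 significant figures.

6.167 × 10^6

Var(Ŷ_str) = Σₕ Nₕ²(1 − fₕ)sₕ²/nₕ.
Central: 947²·(1 − 210/947)·65690000/210 = 2.1832197 × 10^11.
North: 14767²·(1 − 780/14767)·135400000/780 = 3.5854272 × 10^13.
South: 4969²·(1 − 383/4969)·33000000/383 = 1.9634426 × 10^12.
Sum = 3.8036037 × 10^13.
SE = √(3.8036037 × 10^13) = 6.167 × 10^6.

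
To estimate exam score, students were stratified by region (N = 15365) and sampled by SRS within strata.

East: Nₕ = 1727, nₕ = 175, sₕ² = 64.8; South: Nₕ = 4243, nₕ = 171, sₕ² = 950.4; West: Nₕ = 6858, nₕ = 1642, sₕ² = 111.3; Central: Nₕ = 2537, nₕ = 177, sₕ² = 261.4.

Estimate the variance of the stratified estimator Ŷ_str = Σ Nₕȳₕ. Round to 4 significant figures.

Var(Ŷ_str) = Σₕ Nₕ²(1 − fₕ)sₕ²/nₕ.
East: 1727²·(1 − 175/1727)·64.8/175 = 992478.28.
South: 4243²·(1 − 171/4243)·950.4/171 = 9.6026504 × 10^7.
West: 6858²·(1 − 1642/6858)·111.3/1642 = 2.4246948 × 10^6.
Central: 2537²·(1 − 177/2537)·261.4/177 = 8.8422907 × 10^6.
Sum = 1.0828597 × 10^8.

1.083 × 10^8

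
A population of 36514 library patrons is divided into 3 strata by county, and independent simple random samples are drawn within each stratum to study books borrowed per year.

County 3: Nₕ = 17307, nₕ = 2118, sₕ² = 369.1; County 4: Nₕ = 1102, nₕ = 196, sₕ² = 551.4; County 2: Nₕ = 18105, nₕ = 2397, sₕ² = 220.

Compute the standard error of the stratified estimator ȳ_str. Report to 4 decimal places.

Var(ȳ_str) = Σₕ Wₕ²(1 − fₕ)sₕ²/nₕ with Wₕ = Nₕ/N, N = 36514.
County 3: Wₕ = 0.47398258; term = 0.47398258²·(1 − 0.12237823)·369.1/2118 = 0.03435977.
County 4: Wₕ = 0.03018020; term = 0.03018020²·(1 − 0.17785844)·551.4/196 = 0.002106695.
County 2: Wₕ = 0.49583721; term = 0.49583721²·(1 − 0.13239437)·220/2397 = 0.01957741.
Sum = 0.056043875.
SE = √(0.056043875) = 0.2367.

0.2367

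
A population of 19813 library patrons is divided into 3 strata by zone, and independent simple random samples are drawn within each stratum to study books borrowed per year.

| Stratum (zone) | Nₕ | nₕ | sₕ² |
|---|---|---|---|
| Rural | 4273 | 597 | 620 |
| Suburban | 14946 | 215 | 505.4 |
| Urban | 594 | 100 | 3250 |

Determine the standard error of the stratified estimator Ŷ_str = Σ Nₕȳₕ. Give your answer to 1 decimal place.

Var(Ŷ_str) = Σₕ Nₕ²(1 − fₕ)sₕ²/nₕ.
Rural: 4273²·(1 − 597/4273)·620/597 = 1.6312696 × 10^7.
Suburban: 14946²·(1 − 215/14946)·505.4/215 = 5.1755199 × 10^8.
Urban: 594²·(1 − 100/594)·3250/100 = 9.53667 × 10^6.
Sum = 5.4340136 × 10^8.
SE = √(5.4340136 × 10^8) = 23311.0.

23311.0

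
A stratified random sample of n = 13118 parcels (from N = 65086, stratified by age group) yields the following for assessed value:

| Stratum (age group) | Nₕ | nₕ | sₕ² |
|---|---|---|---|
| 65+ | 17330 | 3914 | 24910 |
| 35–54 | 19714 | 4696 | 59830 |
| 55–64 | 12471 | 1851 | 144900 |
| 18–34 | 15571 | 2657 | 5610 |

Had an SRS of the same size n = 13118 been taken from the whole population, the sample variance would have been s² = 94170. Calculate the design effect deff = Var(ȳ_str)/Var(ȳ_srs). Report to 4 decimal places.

0.6608

Var(ȳ_str) = Σ Wₕ²(1−fₕ)sₕ²/nₕ with Wₕ = Nₕ/65086:
  65+: (17330/65086)²·(1−3914/17330)·24910/3914 = 0.34930062
  35–54: (19714/65086)²·(1−4696/19714)·59830/4696 = 0.89043578
  55–64: (12471/65086)²·(1−1851/12471)·144900/1851 = 2.4474431
  18–34: (15571/65086)²·(1−2657/15571)·5610/2657 = 0.10022439
  → Var(ȳ_str) = 3.7874039.
Var(ȳ_srs) = (1 − 13118/65086)·94170/13118 = 5.7318308.
deff = 3.7874039 / 5.7318308 = 0.6608.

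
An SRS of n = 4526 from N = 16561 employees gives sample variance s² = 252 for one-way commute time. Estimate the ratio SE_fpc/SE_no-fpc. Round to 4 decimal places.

f = n/N = 4526/16561 = 0.27329268.
SE_no-fpc = √(s²/n) = 0.2359625; SE_fpc = √((1−f)s²/n) = 0.20115126.
Ratio = √(1−f) = 0.85247130.

0.8525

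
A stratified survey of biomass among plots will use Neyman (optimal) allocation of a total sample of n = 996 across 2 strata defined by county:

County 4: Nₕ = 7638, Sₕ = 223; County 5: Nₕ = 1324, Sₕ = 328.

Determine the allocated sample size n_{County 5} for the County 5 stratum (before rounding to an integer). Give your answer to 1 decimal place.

Neyman allocation: nₕ = n·NₕSₕ / Σⱼ NⱼSⱼ.
Σ NⱼSⱼ = 7638·223 + 1324·328 = 2.137546 × 10^6.
n_{County 5} = 996·1324·328 / (2.137546 × 10^6) = 202.4.

202.4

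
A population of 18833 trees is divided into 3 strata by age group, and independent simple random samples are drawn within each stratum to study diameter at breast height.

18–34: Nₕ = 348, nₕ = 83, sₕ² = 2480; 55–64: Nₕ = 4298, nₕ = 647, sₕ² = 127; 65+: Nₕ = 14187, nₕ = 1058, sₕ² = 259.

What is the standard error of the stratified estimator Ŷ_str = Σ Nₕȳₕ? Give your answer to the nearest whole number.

7172

Var(Ŷ_str) = Σₕ Nₕ²(1 − fₕ)sₕ²/nₕ.
18–34: 348²·(1 − 83/348)·2480/83 = 2.7554892 × 10^6.
55–64: 4298²·(1 − 647/4298)·127/647 = 3.0801913 × 10^6.
65+: 14187²·(1 − 1058/14187)·259/1058 = 4.5597005 × 10^7.
Sum = 5.1432686 × 10^7.
SE = √(5.1432686 × 10^7) = 7172.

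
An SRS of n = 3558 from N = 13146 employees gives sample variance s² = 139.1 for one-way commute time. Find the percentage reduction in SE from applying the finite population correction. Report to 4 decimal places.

f = n/N = 3558/13146 = 0.27065267.
SE_no-fpc = √(s²/n) = 0.19772455; SE_fpc = √((1−f)s²/n) = 0.16886039.
Ratio = √(1−f) = 0.85401834. Reduction = 100·(1 − 0.85401834) = 14.5982%.

14.5982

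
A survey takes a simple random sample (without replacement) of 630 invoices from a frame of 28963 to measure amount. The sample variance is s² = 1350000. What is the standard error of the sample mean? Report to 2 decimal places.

45.78

Under SRS without replacement, Var(ȳ) = (1 − f)·s²/n with f = n/N = 630/28963 = 0.02175189.
Var(ȳ) = (1 − 0.02175189)·1350000/630 = 0.97824811·2142.8571 = 2096.2459.
SE(ȳ) = √(2096.2459) = 45.78.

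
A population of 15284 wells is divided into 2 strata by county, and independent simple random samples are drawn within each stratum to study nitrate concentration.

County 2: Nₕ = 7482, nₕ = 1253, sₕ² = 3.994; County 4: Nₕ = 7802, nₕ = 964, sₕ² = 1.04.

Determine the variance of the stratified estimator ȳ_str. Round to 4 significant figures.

8.823 × 10^-4

Var(ȳ_str) = Σₕ Wₕ²(1 − fₕ)sₕ²/nₕ with Wₕ = Nₕ/N, N = 15284.
County 2: Wₕ = 0.48953154; term = 0.48953154²·(1 − 0.16746859)·3.994/1253 = 6.3594413 × 10^-4.
County 4: Wₕ = 0.51046846; term = 0.51046846²·(1 − 0.12355806)·1.04/964 = 2.4638672 × 10^-4.
Sum = 8.8233085 × 10^-4.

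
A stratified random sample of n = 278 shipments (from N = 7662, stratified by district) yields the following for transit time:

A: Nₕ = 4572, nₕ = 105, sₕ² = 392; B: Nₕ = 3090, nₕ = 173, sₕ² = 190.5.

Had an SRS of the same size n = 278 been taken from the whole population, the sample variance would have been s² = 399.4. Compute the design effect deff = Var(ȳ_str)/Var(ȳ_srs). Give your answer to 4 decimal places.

1.0601

Var(ȳ_str) = Σ Wₕ²(1−fₕ)sₕ²/nₕ with Wₕ = Nₕ/7662:
  A: (4572/7662)²·(1−105/4572)·392/105 = 1.2987772
  B: (3090/7662)²·(1−173/3090)·190.5/173 = 0.16906725
  → Var(ȳ_str) = 1.4678445.
Var(ȳ_srs) = (1 − 278/7662)·399.4/278 = 1.3845633.
deff = 1.4678445 / 1.3845633 = 1.0601.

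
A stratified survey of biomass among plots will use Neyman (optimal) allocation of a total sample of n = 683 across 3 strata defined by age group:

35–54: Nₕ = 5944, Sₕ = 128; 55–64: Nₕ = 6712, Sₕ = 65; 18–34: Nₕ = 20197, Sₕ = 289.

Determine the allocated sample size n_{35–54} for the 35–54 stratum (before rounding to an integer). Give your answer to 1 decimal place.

73.9

Neyman allocation: nₕ = n·NₕSₕ / Σⱼ NⱼSⱼ.
Σ NⱼSⱼ = 5944·128 + 6712·65 + 20197·289 = 7.034045 × 10^6.
n_{35–54} = 683·5944·128 / (7.034045 × 10^6) = 73.9.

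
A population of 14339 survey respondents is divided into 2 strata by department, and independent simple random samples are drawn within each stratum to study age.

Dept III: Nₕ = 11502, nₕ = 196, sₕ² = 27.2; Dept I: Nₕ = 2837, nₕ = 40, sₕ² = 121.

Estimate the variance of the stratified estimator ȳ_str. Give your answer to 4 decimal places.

0.2045

Var(ȳ_str) = Σₕ Wₕ²(1 − fₕ)sₕ²/nₕ with Wₕ = Nₕ/N, N = 14339.
Dept III: Wₕ = 0.80214799; term = 0.80214799²·(1 − 0.01704051)·27.2/196 = 0.087772294.
Dept I: Wₕ = 0.19785201; term = 0.19785201²·(1 − 0.01409940)·121/40 = 0.11674531.
Sum = 0.2045176.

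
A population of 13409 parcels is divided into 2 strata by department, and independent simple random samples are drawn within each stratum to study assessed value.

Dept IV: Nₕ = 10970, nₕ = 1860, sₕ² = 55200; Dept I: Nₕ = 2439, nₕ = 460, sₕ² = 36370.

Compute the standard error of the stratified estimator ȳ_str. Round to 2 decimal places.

Var(ȳ_str) = Σₕ Wₕ²(1 − fₕ)sₕ²/nₕ with Wₕ = Nₕ/N, N = 13409.
Dept IV: Wₕ = 0.81810724; term = 0.81810724²·(1 − 0.16955333)·55200/1860 = 16.495229.
Dept I: Wₕ = 0.18189276; term = 0.18189276²·(1 − 0.18860189)·36370/460 = 2.1225126.
Sum = 18.617742.
SE = √(18.617742) = 4.31.

4.31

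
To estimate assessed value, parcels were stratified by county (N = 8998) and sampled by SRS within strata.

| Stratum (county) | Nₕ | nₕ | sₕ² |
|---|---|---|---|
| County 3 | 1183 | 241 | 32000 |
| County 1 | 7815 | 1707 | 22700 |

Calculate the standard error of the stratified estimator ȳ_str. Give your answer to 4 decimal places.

3.1093

Var(ȳ_str) = Σₕ Wₕ²(1 − fₕ)sₕ²/nₕ with Wₕ = Nₕ/N, N = 8998.
County 3: Wₕ = 0.13147366; term = 0.13147366²·(1 − 0.20371936)·32000/241 = 1.8275809.
County 1: Wₕ = 0.86852634; term = 0.86852634²·(1 − 0.21842610)·22700/1707 = 7.8402222.
Sum = 9.6678031.
SE = √(9.6678031) = 3.1093.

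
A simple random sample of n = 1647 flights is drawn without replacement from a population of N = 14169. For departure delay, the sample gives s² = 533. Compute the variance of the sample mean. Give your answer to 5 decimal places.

0.28600

Under SRS without replacement, Var(ȳ) = (1 − f)·s²/n with f = n/N = 1647/14169 = 0.11623968.
Var(ȳ) = (1 − 0.11623968)·533/1647 = 0.88376032·0.3236187 = 0.28600137.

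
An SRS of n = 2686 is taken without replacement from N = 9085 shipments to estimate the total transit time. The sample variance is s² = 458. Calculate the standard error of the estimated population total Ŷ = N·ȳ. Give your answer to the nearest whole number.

3148

Var(Ŷ) = N²·Var(ȳ) = N²·(1 − n/N)·s²/n.
f = 2686/9085 = 0.29565217; Var(ȳ) = 0.70434783·458/2686 = 0.12010101.
Var(Ŷ) = 9085² · 0.12010101 = 9.9128041 × 10^6.
SE(Ŷ) = √(9.9128041 × 10^6) = 3148.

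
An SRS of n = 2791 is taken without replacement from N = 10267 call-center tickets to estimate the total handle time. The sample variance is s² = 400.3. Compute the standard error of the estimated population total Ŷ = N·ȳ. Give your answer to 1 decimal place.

3317.9

Var(Ŷ) = N²·Var(ȳ) = N²·(1 − n/N)·s²/n.
f = 2791/10267 = 0.27184182; Var(ȳ) = 0.72815818·400.3/2791 = 0.1044363.
Var(Ŷ) = 10267² · 0.1044363 = 1.1008765 × 10^7.
SE(Ŷ) = √(1.1008765 × 10^7) = 3317.9.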